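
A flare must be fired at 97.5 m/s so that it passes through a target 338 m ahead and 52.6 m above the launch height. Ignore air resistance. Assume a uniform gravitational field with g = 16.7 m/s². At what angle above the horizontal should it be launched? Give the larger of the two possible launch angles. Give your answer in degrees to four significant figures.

Trajectory: y = x tanθ − g x² (1 + tan²θ)/(2v₀²). With x = 338, y = 52.6, v₀ = 97.5, g = 16.7:
100.3 tan²θ − 338 tanθ + (152.9) = 0.
tanθ = [338 ± √(338² − 4 × 100.3 × (152.9))] / (2 × 100.3) = (338 ± 229.9) / 200.7, giving tanθ = 0.5387 or 2.830.
θ = 28.31° or 70.54°; the larger is 70.54°.

70.54°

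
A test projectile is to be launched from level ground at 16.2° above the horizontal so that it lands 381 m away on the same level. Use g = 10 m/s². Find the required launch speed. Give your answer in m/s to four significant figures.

From R = (v₀² / g) sin 2θ: v₀ = √(gR / sin 2θ).
v₀ = √(10.0 × 381 / sin 32.40°) = √(3810 / 0.5358) = √7110.5 = 84.32 m/s.

84.32 m/s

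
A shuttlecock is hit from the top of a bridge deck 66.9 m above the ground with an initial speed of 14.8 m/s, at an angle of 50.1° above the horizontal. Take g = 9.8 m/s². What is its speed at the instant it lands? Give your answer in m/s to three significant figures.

39.1 m/s

Components: vₓ = 14.80 cos 50.1° = 9.493 m/s, v_y0 = 14.80 sin 50.1° = 11.35 m/s.
The projectile lands when y = 66.9 + (11.35) t − ½·9.80·t² = 0. Positive root: t = (11.35 + √(11.35² + 2·9.80·66.9)) / 9.80 = (11.35 + 37.95) / 9.80 = 5.031 s.
Vertical velocity at impact: v_y = v_y0 − g t = 11.35 − 9.80 × 5.031 = −37.95 m/s.
Speed: |v| = √(vₓ² + v_y²) = √(9.493² + 37.95²) = 39.12 m/s.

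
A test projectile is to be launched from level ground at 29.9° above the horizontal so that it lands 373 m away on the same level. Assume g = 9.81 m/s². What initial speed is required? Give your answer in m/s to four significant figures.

On level ground R = v₀² sin 2θ / g ⇒ v₀ = √(gR / sin 2θ).
v₀ = √(9.81 × 373 / sin 59.80°) = √(3659 / 0.8643) = √4233.8 = 65.07 m/s.

65.07 m/s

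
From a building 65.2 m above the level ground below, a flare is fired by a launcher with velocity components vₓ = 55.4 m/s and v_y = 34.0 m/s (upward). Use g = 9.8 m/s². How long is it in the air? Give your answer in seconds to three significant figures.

The projectile lands when y = 65.2 + (34.00) t − ½·9.80·t² = 0. Positive root: t = (34.00 + √(34.00² + 2·9.80·65.2)) / 9.80 = (34.00 + 49.33) / 9.80 = 8.504 s.

8.50 s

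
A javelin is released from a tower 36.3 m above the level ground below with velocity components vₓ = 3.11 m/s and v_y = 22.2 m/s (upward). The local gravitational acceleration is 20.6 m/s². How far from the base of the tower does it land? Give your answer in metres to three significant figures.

10.1 m

Vertical motion (up positive, ground at y = 0): 10.30 t² − (22.20) t − 36.3 = 0, so t = (22.20 + √(22.20² + 2·20.6·36.3)) / 20.6 = (22.20 + 44.59) / 20.6 = 3.242 s.
Horizontal distance: R = vₓ t = 3.110 × 3.242 = 10.08 m.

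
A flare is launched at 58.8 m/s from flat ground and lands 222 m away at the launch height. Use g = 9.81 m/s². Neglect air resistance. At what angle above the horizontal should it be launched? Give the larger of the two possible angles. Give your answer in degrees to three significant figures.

R = v₀² sin 2θ / g gives sin 2θ = gR/v₀² = 9.81·222/58.8² = 0.6299.
2θ = 39.04° or 180° − 39.04° = 141.0°, so θ = 19.52° or 70.48°.
The larger angle is 70.48°.

70.5°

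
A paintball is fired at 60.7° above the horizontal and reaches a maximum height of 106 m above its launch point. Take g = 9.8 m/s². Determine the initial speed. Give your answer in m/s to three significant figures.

At the peak v_y = 0, so v_y0 = √(2gH) = √(2 × 9.80 × 106) = 45.58 m/s.
v_y0 = v₀ sin θ ⇒ v₀ = 45.58 / sin 60.7° = 52.27 m/s.

52.3 m/s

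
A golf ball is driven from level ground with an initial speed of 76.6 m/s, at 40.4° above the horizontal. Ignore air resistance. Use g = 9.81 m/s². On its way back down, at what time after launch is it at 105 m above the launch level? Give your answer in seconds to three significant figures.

Components: vₓ = 76.60 cos 40.4° = 58.33 m/s, v_y0 = 76.60 sin 40.4° = 49.65 m/s.
Set y = v_y0 t − ½ g t² = 105: 4.905 t² − 49.65 t + 105 = 0.
t = [49.65 ± √(49.65² − 2·9.81·105)] / 9.81 = (49.65 ± 20.12) / 9.81, so t = 3.010 s or t = 7.111 s.
The descending-branch root is 7.111 s.

7.11 s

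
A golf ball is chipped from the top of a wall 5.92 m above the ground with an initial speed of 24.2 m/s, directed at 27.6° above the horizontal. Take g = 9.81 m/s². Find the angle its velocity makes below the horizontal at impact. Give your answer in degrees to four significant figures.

35.95°

Components: vₓ = 24.20 cos 27.6° = 21.45 m/s, v_y0 = 24.20 sin 27.6° = 11.21 m/s.
Vertical motion (up positive, ground at y = 0): 4.905 t² − (11.21) t − 5.92 = 0, so t = (11.21 + √(11.21² + 2·9.81·5.92)) / 9.81 = (11.21 + 15.55) / 9.81 = 2.728 s.
At impact: v_y = v_y0 − g t = −15.55 m/s; vₓ = 21.45 m/s.
Angle below horizontal: arctan(|v_y|/vₓ) = arctan(15.55/21.45) = 35.95°.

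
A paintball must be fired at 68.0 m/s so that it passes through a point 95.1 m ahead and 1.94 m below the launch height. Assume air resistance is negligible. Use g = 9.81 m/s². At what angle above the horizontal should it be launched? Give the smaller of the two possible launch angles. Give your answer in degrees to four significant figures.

Trajectory: y = x tanθ − g x² (1 + tan²θ)/(2v₀²). With x = 95.1, y = −1.94, v₀ = 68.0, g = 9.81:
9.594 tan²θ − 95.1 tanθ + (7.654) = 0.
tanθ = [95.1 ± √(95.1² − 4 × 9.594 × (7.654))] / (2 × 9.594) = (95.1 ± 93.54) / 19.19, giving tanθ = 0.08114 or 9.832.
θ = 4.639° or 84.19°; the smaller is 4.639°.

4.639°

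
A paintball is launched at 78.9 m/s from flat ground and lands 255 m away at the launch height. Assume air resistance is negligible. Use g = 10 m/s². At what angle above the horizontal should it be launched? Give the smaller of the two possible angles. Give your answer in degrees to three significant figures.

12.1°

Level-ground range R = v₀² sin(2θ)/g ⇒ sin(2θ) = gR/v₀² = 10.0 × 255 / 78.9² = 0.4096.
2θ = 24.18° or 180° − 24.18° = 155.8°, so θ = 12.09° or 77.91°.
The smaller angle is 12.09°.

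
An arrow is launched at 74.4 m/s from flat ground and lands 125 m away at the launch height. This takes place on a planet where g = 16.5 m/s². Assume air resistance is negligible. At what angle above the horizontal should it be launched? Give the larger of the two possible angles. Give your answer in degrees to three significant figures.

79.1°

R = v₀² sin 2θ / g gives sin 2θ = gR/v₀² = 16.5·125/74.4² = 0.3726.
2θ = 21.88° or 180° − 21.88° = 158.1°, so θ = 10.94° or 79.06°.
The larger angle is 79.06°.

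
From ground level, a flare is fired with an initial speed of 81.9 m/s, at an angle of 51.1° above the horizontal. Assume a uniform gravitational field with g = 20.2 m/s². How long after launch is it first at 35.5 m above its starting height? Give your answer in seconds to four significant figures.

vₓ = 81.90 cos 51.1° = 51.43 m/s; v_y0 = 81.90 sin 51.1° = 63.74 m/s.
Require v_y0 t − ½ g t² = 35.5, i.e. 10.10 t² − 63.74 t + 35.5 = 0.
t = [63.74 ± √(63.74² − 2·20.2·35.5)] / 20.2 = (63.74 ± 51.27) / 20.2, so t = 0.6174 s or t = 5.693 s.
The first (ascending) time is 0.6174 s.

0.6174 s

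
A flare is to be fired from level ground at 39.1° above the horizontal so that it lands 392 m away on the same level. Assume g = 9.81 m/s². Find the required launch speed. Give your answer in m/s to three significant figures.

On level ground R = v₀² sin 2θ / g ⇒ v₀ = √(gR / sin 2θ).
v₀ = √(9.81 × 392 / sin 78.20°) = √(3846 / 0.9789) = √3928.5 = 62.68 m/s.

62.7 m/s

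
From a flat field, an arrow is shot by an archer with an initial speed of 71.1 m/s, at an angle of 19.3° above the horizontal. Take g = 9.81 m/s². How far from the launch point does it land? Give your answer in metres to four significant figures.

Components: vₓ = 71.10 cos 19.3° = 67.10 m/s, v_y0 = 71.10 sin 19.3° = 23.50 m/s.
Time aloft: T = 2 v_y0 / g = 2 × 23.50 / 9.81 = 4.791 s.
Horizontal distance R = vₓ T = 67.10 × 4.791 = 321.5 m.

321.5 m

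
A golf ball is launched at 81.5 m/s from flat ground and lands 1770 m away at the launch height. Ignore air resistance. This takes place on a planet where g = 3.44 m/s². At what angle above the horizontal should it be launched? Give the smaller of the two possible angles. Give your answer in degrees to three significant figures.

33.2°

R = v₀² sin 2θ / g gives sin 2θ = gR/v₀² = 3.44·1770/81.5² = 0.9167.
2θ = 66.45° or 180° − 66.45° = 113.6°, so θ = 33.22° or 56.78°.
The smaller angle is 33.22°.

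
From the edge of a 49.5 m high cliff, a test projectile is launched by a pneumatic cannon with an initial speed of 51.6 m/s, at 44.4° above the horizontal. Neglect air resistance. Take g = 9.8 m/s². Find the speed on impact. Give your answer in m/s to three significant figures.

Components: vₓ = 51.60 cos 44.4° = 36.87 m/s, v_y0 = 51.60 sin 44.4° = 36.10 m/s.
The projectile lands when y = 49.5 + (36.10) t − ½·9.80·t² = 0. Positive root: t = (36.10 + √(36.10² + 2·9.80·49.5)) / 9.80 = (36.10 + 47.68) / 9.80 = 8.549 s.
Vertical velocity at impact: v_y = v_y0 − g t = 36.10 − 9.80 × 8.549 = −47.68 m/s.
Speed: |v| = √(vₓ² + v_y²) = √(36.87² + 47.68²) = 60.27 m/s.

60.3 m/s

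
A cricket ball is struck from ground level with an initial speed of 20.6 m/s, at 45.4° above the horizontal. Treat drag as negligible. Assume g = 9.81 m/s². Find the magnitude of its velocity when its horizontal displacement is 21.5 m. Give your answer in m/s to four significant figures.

Horizontal component vₓ = 20.60 cos 45.4° = 14.46 m/s; vertical v_y0 = 20.60 sin 45.4° = 14.67 m/s.
Time to reach x = 21.5 m: t = x/vₓ = 21.5/14.46 = 1.486 s.
Vertical velocity there: v_y = v_y0 − g t = 14.67 − 9.81 × 1.486 = 0.08603 m/s.
Speed: √(vₓ² + v_y²) = √(14.46² + 0.08603²) = 14.46 m/s.

14.46 m/s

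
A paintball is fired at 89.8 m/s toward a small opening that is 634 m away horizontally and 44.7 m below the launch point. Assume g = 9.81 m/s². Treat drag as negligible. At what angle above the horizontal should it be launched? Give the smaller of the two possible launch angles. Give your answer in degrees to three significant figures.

Trajectory: y = x tanθ − g x² (1 + tan²θ)/(2v₀²). With x = 634, y = −44.7, v₀ = 89.8, g = 9.81:
244.5 tan²θ − 634 tanθ + (199.8) = 0.
tanθ = [634 ± √(634² − 4 × 244.5 × (199.8))] / (2 × 244.5) = (634 ± 454.5) / 489.0, giving tanθ = 0.3671 or 2.226.
θ = 20.16° or 65.81°; the smaller is 20.16°.

20.2°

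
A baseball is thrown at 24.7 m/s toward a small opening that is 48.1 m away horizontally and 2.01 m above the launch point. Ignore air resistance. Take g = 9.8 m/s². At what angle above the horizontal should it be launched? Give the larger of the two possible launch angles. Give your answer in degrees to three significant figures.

Trajectory: y = x tanθ − g x² (1 + tan²θ)/(2v₀²). With x = 48.1, y = 2.01, v₀ = 24.7, g = 9.80:
18.58 tan²θ − 48.1 tanθ + (20.59) = 0.
tanθ = [48.1 ± √(48.1² − 4 × 18.58 × (20.59))] / (2 × 18.58) = (48.1 ± 27.98) / 37.16, giving tanθ = 0.5413 or 2.047.
θ = 28.43° or 63.97°; the larger is 63.97°.

64.0°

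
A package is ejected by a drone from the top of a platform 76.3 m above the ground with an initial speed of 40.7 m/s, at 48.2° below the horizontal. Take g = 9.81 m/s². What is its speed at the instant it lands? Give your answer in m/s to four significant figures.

56.16 m/s

Horizontal component vₓ = 40.70 cos 48.2° = 27.13 m/s; vertical v_y0 = −30.34 m/s (downward).
With up positive and y = 0 at the ground: y(t) = 76.3 + (−30.34) t − 4.905 t². Setting y = 0 and taking the positive root: t = [−30.34 + √(30.34² + 2·9.81·76.3)] / 9.81 = (−30.34 + 49.17) / 9.81 = 1.919 s.
Vertical velocity at impact: v_y = v_y0 − g t = −30.34 − 9.81 × 1.919 = −49.17 m/s.
Speed: |v| = √(vₓ² + v_y²) = √(27.13² + 49.17²) = 56.16 m/s.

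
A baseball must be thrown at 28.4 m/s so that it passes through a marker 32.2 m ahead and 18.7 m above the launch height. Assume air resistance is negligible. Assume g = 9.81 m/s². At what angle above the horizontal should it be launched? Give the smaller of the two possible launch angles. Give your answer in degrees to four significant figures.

43.69°

Trajectory: y = x tanθ − g x² (1 + tan²θ)/(2v₀²). With x = 32.2, y = 18.7, v₀ = 28.4, g = 9.81:
6.305 tan²θ − 32.2 tanθ + (25.01) = 0.
tanθ = [32.2 ± √(32.2² − 4 × 6.305 × (25.01))] / (2 × 6.305) = (32.2 ± 20.15) / 12.61, giving tanθ = 0.9553 or 4.151.
θ = 43.69° or 76.46°; the smaller is 43.69°.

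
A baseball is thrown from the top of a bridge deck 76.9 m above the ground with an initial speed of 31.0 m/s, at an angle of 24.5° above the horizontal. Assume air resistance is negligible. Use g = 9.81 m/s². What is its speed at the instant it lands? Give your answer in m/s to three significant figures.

49.7 m/s

Components: vₓ = 31.00 cos 24.5° = 28.21 m/s, v_y0 = 31.00 sin 24.5° = 12.86 m/s.
Vertical motion (up positive, ground at y = 0): 4.905 t² − (12.86) t − 76.9 = 0, so t = (12.86 + √(12.86² + 2·9.81·76.9)) / 9.81 = (12.86 + 40.92) / 9.81 = 5.481 s.
Vertical velocity at impact: v_y = v_y0 − g t = 12.86 − 9.81 × 5.481 = −40.92 m/s.
Speed: |v| = √(vₓ² + v_y²) = √(28.21² + 40.92²) = 49.70 m/s.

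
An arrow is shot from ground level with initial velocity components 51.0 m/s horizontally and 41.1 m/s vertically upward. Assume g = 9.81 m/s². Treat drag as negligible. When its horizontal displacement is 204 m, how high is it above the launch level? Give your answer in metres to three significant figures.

85.9 m

At x = 204 m, t = x/vₓ = 204/51.00 = 4.000 s.
Height: y = v_y0 t − ½ g t² = 41.10 × 4.000 − 4.905 × 4.000² = 164.4 − 78.48 = 85.92 m.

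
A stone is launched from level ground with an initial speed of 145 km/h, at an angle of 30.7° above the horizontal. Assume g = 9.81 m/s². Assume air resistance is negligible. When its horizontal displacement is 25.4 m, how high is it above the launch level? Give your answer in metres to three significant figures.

Convert: 145 km/h = 145/3.6 = 40.28 m/s.
Horizontal component vₓ = 40.28 cos 30.7° = 34.63 m/s; vertical v_y0 = 40.28 sin 30.7° = 20.56 m/s.
At x = 25.4 m, t = x/vₓ = 25.4/34.63 = 0.7334 s.
Height: y = v_y0 t − ½ g t² = 20.56 × 0.7334 − 4.905 × 0.7334² = 15.08 − 2.638 = 12.44 m.

12.4 m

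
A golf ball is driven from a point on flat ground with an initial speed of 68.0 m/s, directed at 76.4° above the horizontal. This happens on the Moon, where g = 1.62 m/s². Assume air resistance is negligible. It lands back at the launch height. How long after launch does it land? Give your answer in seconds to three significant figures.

81.6 s

vₓ = 68.00 cos 76.4° = 15.99 m/s; v_y0 = 68.00 sin 76.4° = 66.09 m/s.
Landing at launch height ⇒ T = 2 v_y0 / g = 2 × 66.09 / 1.62 = 81.60 s.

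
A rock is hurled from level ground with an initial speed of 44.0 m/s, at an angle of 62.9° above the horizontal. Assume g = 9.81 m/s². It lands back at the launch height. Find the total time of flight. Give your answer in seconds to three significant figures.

7.99 s

Horizontal component vₓ = 44.00 cos 62.9° = 20.04 m/s; vertical v_y0 = 44.00 sin 62.9° = 39.17 m/s.
It returns to y = 0 when t = 2 v_y0 / g = 2(39.17)/9.81 = 7.986 s.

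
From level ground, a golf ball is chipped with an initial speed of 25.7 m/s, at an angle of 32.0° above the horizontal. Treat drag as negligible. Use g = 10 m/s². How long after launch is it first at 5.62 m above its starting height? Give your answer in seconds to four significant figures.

Resolve: vₓ = 25.70 cos 32.0° = 21.79 m/s and v_y0 = 25.70 sin 32.0° = 13.62 m/s.
Height y(t) = 13.62 t − 5.000 t² = 5.62 gives 5.000 t² − 13.62 t + 5.62 = 0.
Quadratic formula: t = (13.62 ± √73.075) / 10.0 = (13.62 ± 8.548) / 10.0 → t = 0.5071 s or 2.217 s.
The first (ascending) time is 0.5071 s.

0.5071 s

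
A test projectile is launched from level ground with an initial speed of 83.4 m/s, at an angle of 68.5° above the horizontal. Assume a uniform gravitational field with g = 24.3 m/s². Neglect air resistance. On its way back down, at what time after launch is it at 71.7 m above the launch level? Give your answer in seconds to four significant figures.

5.266 s

vₓ = 83.40 cos 68.5° = 30.57 m/s; v_y0 = 83.40 sin 68.5° = 77.60 m/s.
Set y = v_y0 t − ½ g t² = 71.7: 12.15 t² − 77.60 t + 71.7 = 0.
Quadratic formula: t = (77.60 ± √2536.6) / 24.3 = (77.60 ± 50.37) / 24.3 → t = 1.121 s or 5.266 s.
The descending-branch root is 5.266 s.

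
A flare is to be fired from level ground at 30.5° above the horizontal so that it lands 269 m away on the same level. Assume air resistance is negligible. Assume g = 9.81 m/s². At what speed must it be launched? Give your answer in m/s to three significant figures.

Level-ground range: R = v₀² sin(2θ)/g, so v₀ = √(gR / sin 2θ).
v₀ = √(9.81 × 269 / sin 61.00°) = √(2639 / 0.8746) = √3017.2 = 54.93 m/s.

54.9 m/s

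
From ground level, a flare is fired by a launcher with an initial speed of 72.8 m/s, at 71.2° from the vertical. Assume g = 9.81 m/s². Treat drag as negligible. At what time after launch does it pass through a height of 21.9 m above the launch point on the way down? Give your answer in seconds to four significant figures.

3.512 s

Horizontal component vₓ = 72.80 sin 71.2° = 68.92 m/s; vertical v_y0 = 72.80 cos 71.2° = 23.46 m/s.
Height y(t) = 23.46 t − 4.905 t² = 21.9 gives 4.905 t² − 23.46 t + 21.9 = 0.
t = [23.46 ± √(23.46² − 2·9.81·21.9)] / 9.81 = (23.46 ± 10.99) / 9.81, so t = 1.271 s or t = 3.512 s.
The descending-branch root is 3.512 s.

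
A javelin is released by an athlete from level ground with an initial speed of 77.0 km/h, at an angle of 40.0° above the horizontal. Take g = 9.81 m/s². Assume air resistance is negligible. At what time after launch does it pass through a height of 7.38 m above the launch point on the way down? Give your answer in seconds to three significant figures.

2.08 s

Convert: 77.0 km/h = 77.0/3.6 = 21.39 m/s.
Components: vₓ = 21.39 cos 40.0° = 16.38 m/s, v_y0 = 21.39 sin 40.0° = 13.75 m/s.
Require v_y0 t − ½ g t² = 7.38, i.e. 4.905 t² − 13.75 t + 7.38 = 0.
Quadratic formula: t = (13.75 ± √44.226) / 9.81 = (13.75 ± 6.650) / 9.81 → t = 0.7236 s or 2.079 s.
The descending-branch root is 2.079 s.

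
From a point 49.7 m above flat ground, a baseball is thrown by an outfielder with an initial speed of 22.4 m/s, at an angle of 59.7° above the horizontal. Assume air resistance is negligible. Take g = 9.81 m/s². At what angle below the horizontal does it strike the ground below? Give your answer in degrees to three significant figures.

Resolve: vₓ = 22.40 cos 59.7° = 11.30 m/s and v_y0 = 22.40 sin 59.7° = 19.34 m/s.
With up positive and y = 0 at the ground: y(t) = 49.7 + (19.34) t − 4.905 t². Setting y = 0 and taking the positive root: t = [19.34 + √(19.34² + 2·9.81·49.7)] / 9.81 = (19.34 + 36.73) / 9.81 = 5.716 s.
At impact: v_y = v_y0 − g t = −36.73 m/s; vₓ = 11.30 m/s.
Angle below horizontal: arctan(|v_y|/vₓ) = arctan(36.73/11.30) = 72.90°.

72.9°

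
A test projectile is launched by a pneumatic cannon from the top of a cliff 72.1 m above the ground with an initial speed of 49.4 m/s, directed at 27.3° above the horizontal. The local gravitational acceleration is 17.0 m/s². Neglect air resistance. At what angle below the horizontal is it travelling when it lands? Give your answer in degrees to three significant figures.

51.1°

vₓ = 49.40 cos 27.3° = 43.90 m/s; v_y0 = 49.40 sin 27.3° = 22.66 m/s.
The projectile lands when y = 72.1 + (22.66) t − ½·17.0·t² = 0. Positive root: t = (22.66 + √(22.66² + 2·17.0·72.1)) / 17.0 = (22.66 + 54.45) / 17.0 = 4.536 s.
At impact: v_y = v_y0 − g t = −54.45 m/s; vₓ = 43.90 m/s.
Angle below horizontal: arctan(|v_y|/vₓ) = arctan(54.45/43.90) = 51.12°.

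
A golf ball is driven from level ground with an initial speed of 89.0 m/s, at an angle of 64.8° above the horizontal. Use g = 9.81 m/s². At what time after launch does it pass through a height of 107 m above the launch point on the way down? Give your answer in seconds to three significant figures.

15.0 s

vₓ = 89.00 cos 64.8° = 37.89 m/s; v_y0 = 89.00 sin 64.8° = 80.53 m/s.
Require v_y0 t − ½ g t² = 107, i.e. 4.905 t² − 80.53 t + 107 = 0.
Quadratic formula: t = (80.53 ± √4385.7) / 9.81 = (80.53 ± 66.22) / 9.81 → t = 1.458 s or 14.96 s.
The descending-branch root is 14.96 s.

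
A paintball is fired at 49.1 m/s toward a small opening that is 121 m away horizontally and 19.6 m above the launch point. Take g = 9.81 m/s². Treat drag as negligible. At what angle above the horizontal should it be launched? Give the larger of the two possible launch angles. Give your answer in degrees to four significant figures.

74.48°

Trajectory: y = x tanθ − g x² (1 + tan²θ)/(2v₀²). With x = 121, y = 19.6, v₀ = 49.1, g = 9.81:
29.79 tan²θ − 121 tanθ + (49.39) = 0.
tanθ = [121 ± √(121² − 4 × 29.79 × (49.39))] / (2 × 29.79) = (121 ± 93.57) / 59.58, giving tanθ = 0.4603 or 3.602.
θ = 24.72° or 74.48°; the larger is 74.48°.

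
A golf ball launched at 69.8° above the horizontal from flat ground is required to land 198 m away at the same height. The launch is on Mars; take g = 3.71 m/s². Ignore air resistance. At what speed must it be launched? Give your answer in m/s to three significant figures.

On level ground R = v₀² sin 2θ / g ⇒ v₀ = √(gR / sin 2θ).
v₀ = √(3.71 × 198 / sin 139.6°) = √(734.6 / 0.6481) = √1133.4 = 33.67 m/s.

33.7 m/s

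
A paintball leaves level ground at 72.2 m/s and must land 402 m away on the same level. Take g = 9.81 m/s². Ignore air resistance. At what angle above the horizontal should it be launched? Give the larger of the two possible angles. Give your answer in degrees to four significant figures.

R = v₀² sin 2θ / g gives sin 2θ = gR/v₀² = 9.81·402/72.2² = 0.7565.
2θ = 49.16° or 180° − 49.16° = 130.8°, so θ = 24.58° or 65.42°.
The larger angle is 65.42°.

65.42°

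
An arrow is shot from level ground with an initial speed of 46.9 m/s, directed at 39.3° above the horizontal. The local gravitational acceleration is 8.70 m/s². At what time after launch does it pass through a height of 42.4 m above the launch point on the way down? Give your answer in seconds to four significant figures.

Components: vₓ = 46.90 cos 39.3° = 36.29 m/s, v_y0 = 46.90 sin 39.3° = 29.71 m/s.
Require v_y0 t − ½ g t² = 42.4, i.e. 4.350 t² − 29.71 t + 42.4 = 0.
Quadratic formula: t = (29.71 ± √144.66) / 8.70 = (29.71 ± 12.03) / 8.70 → t = 2.032 s or 4.797 s.
The descending-branch root is 4.797 s.

4.797 s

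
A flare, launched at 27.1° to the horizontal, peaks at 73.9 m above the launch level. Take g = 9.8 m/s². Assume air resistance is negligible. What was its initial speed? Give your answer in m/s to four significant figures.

83.54 m/s

At the peak v_y = 0, so v_y0 = √(2gH) = √(2 × 9.80 × 73.9) = 38.06 m/s.
v_y0 = v₀ sin θ ⇒ v₀ = 38.06 / sin 27.1° = 83.54 m/s.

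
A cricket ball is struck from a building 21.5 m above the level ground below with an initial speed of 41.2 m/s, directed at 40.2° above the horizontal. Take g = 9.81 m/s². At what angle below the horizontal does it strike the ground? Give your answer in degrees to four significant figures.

46.88°

Horizontal component vₓ = 41.20 cos 40.2° = 31.47 m/s; vertical v_y0 = 41.20 sin 40.2° = 26.59 m/s.
The projectile lands when y = 21.5 + (26.59) t − ½·9.81·t² = 0. Positive root: t = (26.59 + √(26.59² + 2·9.81·21.5)) / 9.81 = (26.59 + 33.60) / 9.81 = 6.136 s.
At impact: v_y = v_y0 − g t = −33.60 m/s; vₓ = 31.47 m/s.
Angle below horizontal: arctan(|v_y|/vₓ) = arctan(33.60/31.47) = 46.88°.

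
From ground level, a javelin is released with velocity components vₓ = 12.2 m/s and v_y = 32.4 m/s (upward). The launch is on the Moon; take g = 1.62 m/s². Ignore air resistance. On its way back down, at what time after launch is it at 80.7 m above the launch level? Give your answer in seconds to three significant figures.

37.3 s

Require v_y0 t − ½ g t² = 80.7, i.e. 0.8100 t² − 32.40 t + 80.7 = 0.
t = [32.40 ± √(32.40² − 2·1.62·80.7)] / 1.62 = (32.40 ± 28.08) / 1.62, so t = 2.669 s or t = 37.33 s.
The descending-branch root is 37.33 s.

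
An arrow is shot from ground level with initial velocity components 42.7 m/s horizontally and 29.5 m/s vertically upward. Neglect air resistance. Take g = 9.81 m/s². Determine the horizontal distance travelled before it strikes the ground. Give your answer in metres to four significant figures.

256.8 m

Time aloft: T = 2 v_y0 / g = 2 × 29.50 / 9.81 = 6.014 s.
Horizontal distance R = vₓ T = 42.70 × 6.014 = 256.8 m.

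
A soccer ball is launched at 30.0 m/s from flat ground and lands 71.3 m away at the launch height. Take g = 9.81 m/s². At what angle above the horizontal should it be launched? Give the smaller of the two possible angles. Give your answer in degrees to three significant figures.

Level-ground range R = v₀² sin(2θ)/g ⇒ sin(2θ) = gR/v₀² = 9.81 × 71.3 / 30.0² = 0.7772.
2θ = 51.00° or 180° − 51.00° = 129.0°, so θ = 25.50° or 64.50°.
The smaller angle is 25.50°.

25.5°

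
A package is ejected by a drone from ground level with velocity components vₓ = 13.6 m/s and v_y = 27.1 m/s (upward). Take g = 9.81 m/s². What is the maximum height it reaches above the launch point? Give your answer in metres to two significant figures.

37 m

At the apex v_y = 0, so H = v_y0²/(2g) = 27.10²/19.62 = 37.43 m.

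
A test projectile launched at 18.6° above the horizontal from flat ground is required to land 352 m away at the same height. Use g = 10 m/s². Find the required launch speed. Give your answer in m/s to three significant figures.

76.3 m/s

Level-ground range: R = v₀² sin(2θ)/g, so v₀ = √(gR / sin 2θ).
v₀ = √(10.0 × 352 / sin 37.20°) = √(3520 / 0.6046) = √5822.0 = 76.30 m/s.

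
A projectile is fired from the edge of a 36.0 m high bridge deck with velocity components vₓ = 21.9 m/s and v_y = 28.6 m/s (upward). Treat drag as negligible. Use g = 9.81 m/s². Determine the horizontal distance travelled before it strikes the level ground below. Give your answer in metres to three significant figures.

Vertical motion (up positive, ground at y = 0): 4.905 t² − (28.60) t − 36.0 = 0, so t = (28.60 + √(28.60² + 2·9.81·36.0)) / 9.81 = (28.60 + 39.04) / 9.81 = 6.895 s.
Horizontal distance: R = vₓ t = 21.90 × 6.895 = 151.0 m.

151 m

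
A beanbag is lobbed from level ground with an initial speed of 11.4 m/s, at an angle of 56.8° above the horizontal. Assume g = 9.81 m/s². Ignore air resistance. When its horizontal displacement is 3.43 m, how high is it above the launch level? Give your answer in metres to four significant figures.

3.761 m

Horizontal component vₓ = 11.40 cos 56.8° = 6.242 m/s; vertical v_y0 = 11.40 sin 56.8° = 9.539 m/s.
Time to reach x = 3.43 m: t = x/vₓ = 3.43/6.242 = 0.5495 s.
Height: y = v_y0 t − ½ g t² = 9.539 × 0.5495 − 4.905 × 0.5495² = 5.242 − 1.481 = 3.761 m.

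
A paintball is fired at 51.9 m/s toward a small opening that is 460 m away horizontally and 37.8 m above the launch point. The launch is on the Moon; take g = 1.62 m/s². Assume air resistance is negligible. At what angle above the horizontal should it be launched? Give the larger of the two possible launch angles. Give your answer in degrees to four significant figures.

81.87°

Trajectory: y = x tanθ − g x² (1 + tan²θ)/(2v₀²). With x = 460, y = 37.8, v₀ = 51.9, g = 1.62:
63.63 tan²θ − 460 tanθ + (101.4) = 0.
tanθ = [460 ± √(460² − 4 × 63.63 × (101.4))] / (2 × 63.63) = (460 ± 431.0) / 127.3, giving tanθ = 0.2277 or 7.002.
θ = 12.83° or 81.87°; the larger is 81.87°.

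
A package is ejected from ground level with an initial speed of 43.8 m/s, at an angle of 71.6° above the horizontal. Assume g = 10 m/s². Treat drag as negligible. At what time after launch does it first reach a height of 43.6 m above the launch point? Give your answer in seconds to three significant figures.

Horizontal component vₓ = 43.80 cos 71.6° = 13.83 m/s; vertical v_y0 = 43.80 sin 71.6° = 41.56 m/s.
Require v_y0 t − ½ g t² = 43.6, i.e. 5.000 t² − 41.56 t + 43.6 = 0.
Quadratic formula: t = (41.56 ± √855.30) / 10.0 = (41.56 ± 29.25) / 10.0 → t = 1.232 s or 7.081 s.
The first (ascending) time is 1.232 s.

1.23 s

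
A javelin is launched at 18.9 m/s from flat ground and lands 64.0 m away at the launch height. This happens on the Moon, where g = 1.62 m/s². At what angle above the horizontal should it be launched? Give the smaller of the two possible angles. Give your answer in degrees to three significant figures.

8.44°

R = v₀² sin 2θ / g gives sin 2θ = gR/v₀² = 1.62·64.0/18.9² = 0.2902.
2θ = 16.87° or 180° − 16.87° = 163.1°, so θ = 8.436° or 81.56°.
The smaller angle is 8.436°.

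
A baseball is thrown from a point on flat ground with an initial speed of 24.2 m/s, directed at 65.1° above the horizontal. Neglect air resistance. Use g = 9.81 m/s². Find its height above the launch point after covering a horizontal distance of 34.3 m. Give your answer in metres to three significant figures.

Components: vₓ = 24.20 cos 65.1° = 10.19 m/s, v_y0 = 24.20 sin 65.1° = 21.95 m/s.
x = vₓ t ⇒ t = 34.3/10.19 = 3.366 s.
Height: y = v_y0 t − ½ g t² = 21.95 × 3.366 − 4.905 × 3.366² = 73.89 − 55.59 = 18.31 m.

18.3 m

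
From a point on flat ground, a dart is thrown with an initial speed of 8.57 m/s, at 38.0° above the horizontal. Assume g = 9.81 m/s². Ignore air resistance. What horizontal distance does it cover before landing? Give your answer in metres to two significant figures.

7.3 m

Horizontal component vₓ = 8.570 cos 38.0° = 6.753 m/s; vertical v_y0 = 8.570 sin 38.0° = 5.276 m/s.
Flight time T = 2 v_y0 / g = 1.076 s.
Range: R = vₓ T = 6.753 × 1.076 = 7.264 m.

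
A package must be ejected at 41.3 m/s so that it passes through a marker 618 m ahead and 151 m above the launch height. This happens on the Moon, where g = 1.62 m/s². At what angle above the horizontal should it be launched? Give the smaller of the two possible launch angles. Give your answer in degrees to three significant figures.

Trajectory: y = x tanθ − g x² (1 + tan²θ)/(2v₀²). With x = 618, y = 151, v₀ = 41.3, g = 1.62:
181.4 tan²θ − 618 tanθ + (332.4) = 0.
tanθ = [618 ± √(618² − 4 × 181.4 × (332.4))] / (2 × 181.4) = (618 ± 375.2) / 362.7, giving tanθ = 0.6693 or 2.738.
θ = 33.79° or 69.94°; the smaller is 33.79°.

33.8°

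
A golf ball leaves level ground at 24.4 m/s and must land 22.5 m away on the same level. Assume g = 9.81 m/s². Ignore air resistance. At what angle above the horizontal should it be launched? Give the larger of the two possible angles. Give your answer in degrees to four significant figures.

79.12°

Level-ground range R = v₀² sin(2θ)/g ⇒ sin(2θ) = gR/v₀² = 9.81 × 22.5 / 24.4² = 0.3707.
2θ = 21.76° or 180° − 21.76° = 158.2°, so θ = 10.88° or 79.12°.
The larger angle is 79.12°.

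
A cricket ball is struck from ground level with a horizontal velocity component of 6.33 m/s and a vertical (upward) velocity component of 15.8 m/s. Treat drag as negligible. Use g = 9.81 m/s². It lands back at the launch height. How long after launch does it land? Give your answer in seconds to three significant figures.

It returns to y = 0 when t = 2 v_y0 / g = 2(15.80)/9.81 = 3.221 s.

3.22 s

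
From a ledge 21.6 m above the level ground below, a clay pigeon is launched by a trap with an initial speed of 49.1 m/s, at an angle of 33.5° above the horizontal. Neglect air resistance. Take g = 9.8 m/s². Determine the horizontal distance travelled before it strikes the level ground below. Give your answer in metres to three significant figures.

255 m

Resolve: vₓ = 49.10 cos 33.5° = 40.94 m/s and v_y0 = 49.10 sin 33.5° = 27.10 m/s.
The projectile lands when y = 21.6 + (27.10) t − ½·9.80·t² = 0. Positive root: t = (27.10 + √(27.10² + 2·9.80·21.6)) / 9.80 = (27.10 + 34.03) / 9.80 = 6.237 s.
Horizontal distance: R = vₓ t = 40.94 × 6.237 = 255.4 m.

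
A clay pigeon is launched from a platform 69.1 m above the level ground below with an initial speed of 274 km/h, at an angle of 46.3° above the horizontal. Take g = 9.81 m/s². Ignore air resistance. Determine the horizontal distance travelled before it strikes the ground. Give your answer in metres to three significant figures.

650 m

Convert: 274 km/h = 274/3.6 = 76.11 m/s.
Components: vₓ = 76.11 cos 46.3° = 52.58 m/s, v_y0 = 76.11 sin 46.3° = 55.03 m/s.
With up positive and y = 0 at the ground: y(t) = 69.1 + (55.03) t − 4.905 t². Setting y = 0 and taking the positive root: t = [55.03 + √(55.03² + 2·9.81·69.1)] / 9.81 = (55.03 + 66.21) / 9.81 = 12.36 s.
Horizontal distance: R = vₓ t = 52.58 × 12.36 = 649.8 m.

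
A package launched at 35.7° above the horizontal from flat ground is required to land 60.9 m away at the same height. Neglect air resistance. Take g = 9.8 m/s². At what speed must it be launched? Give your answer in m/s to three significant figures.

On level ground R = v₀² sin 2θ / g ⇒ v₀ = √(gR / sin 2θ).
v₀ = √(9.80 × 60.9 / sin 71.40°) = √(596.8 / 0.9478) = √629.71 = 25.09 m/s.

25.1 m/s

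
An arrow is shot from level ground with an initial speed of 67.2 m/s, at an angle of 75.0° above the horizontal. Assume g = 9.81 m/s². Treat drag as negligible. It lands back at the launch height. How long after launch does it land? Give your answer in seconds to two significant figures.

vₓ = 67.20 cos 75.0° = 17.39 m/s; v_y0 = 67.20 sin 75.0° = 64.91 m/s.
Landing at launch height ⇒ T = 2 v_y0 / g = 2 × 64.91 / 9.81 = 13.23 s.

13 s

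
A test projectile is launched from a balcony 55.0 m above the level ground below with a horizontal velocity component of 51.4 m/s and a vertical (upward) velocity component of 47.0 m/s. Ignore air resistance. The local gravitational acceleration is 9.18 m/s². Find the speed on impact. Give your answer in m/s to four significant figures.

76.56 m/s

With up positive and y = 0 at the ground: y(t) = 55.0 + (47.00) t − 4.590 t². Setting y = 0 and taking the positive root: t = [47.00 + √(47.00² + 2·9.18·55.0)] / 9.18 = (47.00 + 56.73) / 9.18 = 11.30 s.
Vertical velocity at impact: v_y = v_y0 − g t = 47.00 − 9.18 × 11.30 = −56.73 m/s.
Speed: |v| = √(vₓ² + v_y²) = √(51.40² + 56.73²) = 76.56 m/s.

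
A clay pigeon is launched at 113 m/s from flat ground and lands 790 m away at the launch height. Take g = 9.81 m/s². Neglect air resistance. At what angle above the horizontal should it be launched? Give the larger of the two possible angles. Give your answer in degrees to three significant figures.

From R = (v₀²/g) sin 2θ: sin 2θ = 9.81 × 790 / 12769 = 0.6069.
2θ = 37.37° or 180° − 37.37° = 142.6°, so θ = 18.68° or 71.32°.
The larger angle is 71.32°.

71.3°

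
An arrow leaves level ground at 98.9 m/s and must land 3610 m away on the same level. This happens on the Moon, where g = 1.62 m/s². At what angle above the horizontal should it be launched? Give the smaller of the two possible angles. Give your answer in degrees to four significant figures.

Level-ground range R = v₀² sin(2θ)/g ⇒ sin(2θ) = gR/v₀² = 1.62 × 3610 / 98.9² = 0.5979.
2θ = 36.72° or 180° − 36.72° = 143.3°, so θ = 18.36° or 71.64°.
The smaller angle is 18.36°.

18.36°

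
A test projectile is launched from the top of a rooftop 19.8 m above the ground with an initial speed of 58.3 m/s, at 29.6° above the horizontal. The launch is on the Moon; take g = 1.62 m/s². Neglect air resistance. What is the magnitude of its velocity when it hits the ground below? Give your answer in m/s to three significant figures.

58.8 m/s

Horizontal component vₓ = 58.30 cos 29.6° = 50.69 m/s; vertical v_y0 = 58.30 sin 29.6° = 28.80 m/s.
The projectile lands when y = 19.8 + (28.80) t − ½·1.62·t² = 0. Positive root: t = (28.80 + √(28.80² + 2·1.62·19.8)) / 1.62 = (28.80 + 29.89) / 1.62 = 36.23 s.
Vertical velocity at impact: v_y = v_y0 − g t = 28.80 − 1.62 × 36.23 = −29.89 m/s.
Speed: |v| = √(vₓ² + v_y²) = √(50.69² + 29.89²) = 58.85 m/s.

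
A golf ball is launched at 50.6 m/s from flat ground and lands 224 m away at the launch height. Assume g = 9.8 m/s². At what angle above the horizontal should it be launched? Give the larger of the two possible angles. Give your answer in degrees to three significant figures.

60.5°

From R = (v₀²/g) sin 2θ: sin 2θ = 9.80 × 224 / 2560.4 = 0.8574.
2θ = 59.02° or 180° − 59.02° = 121.0°, so θ = 29.51° or 60.49°.
The larger angle is 60.49°.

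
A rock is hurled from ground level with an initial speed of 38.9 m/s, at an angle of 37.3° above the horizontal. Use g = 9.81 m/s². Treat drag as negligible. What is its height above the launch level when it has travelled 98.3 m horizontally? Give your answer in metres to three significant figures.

25.4 m

Components: vₓ = 38.90 cos 37.3° = 30.94 m/s, v_y0 = 38.90 sin 37.3° = 23.57 m/s.
Time to reach x = 98.3 m: t = x/vₓ = 98.3/30.94 = 3.177 s.
Height: y = v_y0 t − ½ g t² = 23.57 × 3.177 − 4.905 × 3.177² = 74.88 − 49.50 = 25.39 m.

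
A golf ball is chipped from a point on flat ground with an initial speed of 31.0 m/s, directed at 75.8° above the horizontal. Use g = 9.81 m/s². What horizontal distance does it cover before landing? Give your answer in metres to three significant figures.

vₓ = 31.00 cos 75.8° = 7.605 m/s; v_y0 = 31.00 sin 75.8° = 30.05 m/s.
Time aloft: T = 2 v_y0 / g = 2 × 30.05 / 9.81 = 6.127 s.
Horizontal distance R = vₓ T = 7.605 × 6.127 = 46.59 m.

46.6 m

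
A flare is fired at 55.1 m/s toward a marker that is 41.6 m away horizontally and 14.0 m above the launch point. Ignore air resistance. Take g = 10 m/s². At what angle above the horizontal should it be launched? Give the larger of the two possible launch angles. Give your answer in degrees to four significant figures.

85.97°

Trajectory: y = x tanθ − g x² (1 + tan²θ)/(2v₀²). With x = 41.6, y = 14.0, v₀ = 55.1, g = 10.0:
2.850 tan²θ − 41.6 tanθ + (16.85) = 0.
tanθ = [41.6 ± √(41.6² − 4 × 2.850 × (16.85))] / (2 × 2.850) = (41.6 ± 39.22) / 5.700, giving tanθ = 0.4170 or 14.18.
θ = 22.63° or 85.97°; the larger is 85.97°.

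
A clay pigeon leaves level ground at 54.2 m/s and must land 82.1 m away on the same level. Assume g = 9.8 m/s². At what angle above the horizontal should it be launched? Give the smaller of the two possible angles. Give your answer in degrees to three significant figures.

From R = (v₀²/g) sin 2θ: sin 2θ = 9.80 × 82.1 / 2937.6 = 0.2739.
2θ = 15.90° or 180° − 15.90° = 164.1°, so θ = 7.948° or 82.05°.
The smaller angle is 7.948°.

7.95°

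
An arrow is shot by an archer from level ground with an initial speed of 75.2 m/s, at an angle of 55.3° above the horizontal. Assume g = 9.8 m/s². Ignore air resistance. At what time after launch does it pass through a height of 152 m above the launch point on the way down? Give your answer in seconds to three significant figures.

Resolve: vₓ = 75.20 cos 55.3° = 42.81 m/s and v_y0 = 75.20 sin 55.3° = 61.83 m/s.
Set y = v_y0 t − ½ g t² = 152: 4.900 t² − 61.83 t + 152 = 0.
Quadratic formula: t = (61.83 ± √843.16) / 9.80 = (61.83 ± 29.04) / 9.80 → t = 3.346 s or 9.272 s.
The descending-branch root is 9.272 s.

9.27 s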